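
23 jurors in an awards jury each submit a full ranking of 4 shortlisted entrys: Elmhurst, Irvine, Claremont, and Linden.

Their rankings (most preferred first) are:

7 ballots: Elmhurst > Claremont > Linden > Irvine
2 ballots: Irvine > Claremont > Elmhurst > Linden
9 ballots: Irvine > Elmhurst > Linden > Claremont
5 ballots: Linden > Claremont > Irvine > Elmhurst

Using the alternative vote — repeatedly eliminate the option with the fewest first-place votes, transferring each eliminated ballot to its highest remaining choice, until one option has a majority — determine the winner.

Irvine

Round 1: Irvine 11, Elmhurst 7, Linden 5, Claremont 0. Claremont has the fewest and is eliminated.
Round 2: Irvine 11, Elmhurst 7, Linden 5. Linden has the fewest and is eliminated.
Round 3: Irvine 16, Elmhurst 7. Irvine has a majority.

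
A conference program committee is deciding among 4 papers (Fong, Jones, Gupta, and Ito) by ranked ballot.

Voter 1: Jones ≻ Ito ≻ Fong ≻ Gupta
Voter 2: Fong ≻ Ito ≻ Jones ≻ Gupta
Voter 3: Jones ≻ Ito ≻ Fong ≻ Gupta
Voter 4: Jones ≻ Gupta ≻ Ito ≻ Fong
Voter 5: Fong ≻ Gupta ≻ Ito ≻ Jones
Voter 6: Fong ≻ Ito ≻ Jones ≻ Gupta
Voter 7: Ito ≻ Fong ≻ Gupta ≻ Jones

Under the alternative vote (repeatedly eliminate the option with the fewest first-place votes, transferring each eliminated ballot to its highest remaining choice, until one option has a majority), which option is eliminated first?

Round 1: Fong 3, Jones 3, Ito 1, Gupta 0. Gupta has the fewest and is eliminated.
Round 2: Fong 3, Jones 3, Ito 1. Ito has the fewest and is eliminated.
Round 3: Fong 4, Jones 3. Fong has a majority.

Gupta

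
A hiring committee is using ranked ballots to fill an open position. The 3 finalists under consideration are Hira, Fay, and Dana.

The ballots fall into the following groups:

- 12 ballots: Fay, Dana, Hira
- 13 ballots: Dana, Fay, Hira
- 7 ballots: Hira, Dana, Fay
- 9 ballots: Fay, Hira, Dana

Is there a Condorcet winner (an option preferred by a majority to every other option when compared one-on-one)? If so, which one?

Fay

Head-to-head results (41 voters total):
Hira vs Fay: Fay wins 34–7.
Hira vs Dana: Dana wins 25–16.
Fay vs Dana: Fay wins 21–20.
Fay beats each rival — Hira (34–7), Dana (21–20) — so Fay is the Condorcet winner.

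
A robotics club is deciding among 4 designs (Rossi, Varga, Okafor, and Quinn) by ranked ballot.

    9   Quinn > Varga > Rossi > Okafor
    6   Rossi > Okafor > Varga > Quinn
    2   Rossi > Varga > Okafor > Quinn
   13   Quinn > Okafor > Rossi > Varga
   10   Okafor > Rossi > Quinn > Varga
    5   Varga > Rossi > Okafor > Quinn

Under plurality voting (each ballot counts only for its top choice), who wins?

Quinn

First-place vote totals:
  Rossi: 8
  Varga: 5
  Okafor: 10
  Quinn: 22
Quinn has the most first-place votes.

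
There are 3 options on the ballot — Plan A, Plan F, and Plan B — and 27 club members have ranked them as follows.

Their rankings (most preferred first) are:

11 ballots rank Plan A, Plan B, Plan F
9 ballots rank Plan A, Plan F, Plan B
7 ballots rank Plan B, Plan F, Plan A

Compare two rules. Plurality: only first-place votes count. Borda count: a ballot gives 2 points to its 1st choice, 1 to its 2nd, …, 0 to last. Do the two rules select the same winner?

Yes

Plurality first-place counts: Plan A 20, Plan F 0, Plan B 7 → Plan A.
Borda totals: Plan A 40, Plan F 16, Plan B 25 → Plan A.
The two rules agree on Plan A.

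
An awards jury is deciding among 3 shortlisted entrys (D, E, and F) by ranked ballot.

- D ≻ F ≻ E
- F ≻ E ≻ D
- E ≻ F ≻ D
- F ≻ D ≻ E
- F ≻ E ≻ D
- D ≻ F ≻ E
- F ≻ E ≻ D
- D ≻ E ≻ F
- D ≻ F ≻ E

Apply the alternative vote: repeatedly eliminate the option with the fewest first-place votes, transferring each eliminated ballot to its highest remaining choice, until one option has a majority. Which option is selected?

Round 1: D 4, F 4, E 1. E has the fewest and is eliminated.
Round 2: F 5, D 4. F has a majority.

F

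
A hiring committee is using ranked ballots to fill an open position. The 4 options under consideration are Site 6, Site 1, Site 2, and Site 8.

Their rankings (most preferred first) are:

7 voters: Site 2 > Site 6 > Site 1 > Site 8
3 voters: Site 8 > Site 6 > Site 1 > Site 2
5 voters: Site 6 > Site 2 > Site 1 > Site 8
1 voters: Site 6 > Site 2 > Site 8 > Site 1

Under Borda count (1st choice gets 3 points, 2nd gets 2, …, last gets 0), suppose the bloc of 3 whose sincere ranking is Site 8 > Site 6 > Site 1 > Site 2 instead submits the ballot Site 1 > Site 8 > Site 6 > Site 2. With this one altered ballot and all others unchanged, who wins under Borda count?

Borda totals with the altered ballot: Site 6 35, Site 1 21, Site 2 33, Site 8 7.
The winner is unchanged: still Site 6.

Site 6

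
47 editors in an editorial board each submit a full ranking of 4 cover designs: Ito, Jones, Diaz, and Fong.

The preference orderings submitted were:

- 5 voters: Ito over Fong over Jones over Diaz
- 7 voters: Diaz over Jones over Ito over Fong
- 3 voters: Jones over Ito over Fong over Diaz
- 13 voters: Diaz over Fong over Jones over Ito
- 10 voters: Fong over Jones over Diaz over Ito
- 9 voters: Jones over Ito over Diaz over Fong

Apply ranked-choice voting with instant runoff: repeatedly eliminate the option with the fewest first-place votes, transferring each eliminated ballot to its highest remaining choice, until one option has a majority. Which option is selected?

Diaz

Round 1: Diaz 20, Jones 12, Fong 10, Ito 5. Ito has the fewest and is eliminated.
Round 2: Diaz 20, Fong 15, Jones 12. Jones has the fewest and is eliminated.
Round 3: Diaz 29, Fong 18. Diaz has a majority.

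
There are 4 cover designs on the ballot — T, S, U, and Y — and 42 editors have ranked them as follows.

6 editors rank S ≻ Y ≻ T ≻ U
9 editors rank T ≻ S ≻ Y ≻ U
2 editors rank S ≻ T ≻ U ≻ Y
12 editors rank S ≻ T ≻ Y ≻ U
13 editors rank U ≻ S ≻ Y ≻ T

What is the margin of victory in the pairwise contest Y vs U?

Ballots ranking Y above U: 6+9+12 = 27.
Ballots ranking U above Y: 2+13 = 15.
Y wins 27–15, a margin of 12.

12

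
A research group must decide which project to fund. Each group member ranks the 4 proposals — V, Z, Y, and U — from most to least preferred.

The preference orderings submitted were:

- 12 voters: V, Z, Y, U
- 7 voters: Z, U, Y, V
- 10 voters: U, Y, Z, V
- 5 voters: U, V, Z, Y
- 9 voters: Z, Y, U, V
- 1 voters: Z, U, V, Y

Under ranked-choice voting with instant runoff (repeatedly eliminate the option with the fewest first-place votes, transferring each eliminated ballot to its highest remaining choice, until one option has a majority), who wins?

Z

Round 1: Z 17, U 15, V 12, Y 0. Y has the fewest and is eliminated.
Round 2: Z 17, U 15, V 12. V has the fewest and is eliminated.
Round 3: Z 29, U 15. Z has a majority.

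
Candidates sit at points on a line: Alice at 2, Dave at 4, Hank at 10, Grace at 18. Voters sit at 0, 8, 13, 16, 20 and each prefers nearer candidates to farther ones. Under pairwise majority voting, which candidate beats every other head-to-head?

With single-peaked preferences on a line, the Condorcet winner is the candidate closest to the median voter.
The median voter (position 13) is closest to Hank at 10.
Check: Hank vs Dave — voters closer to Hank: 4 of 5.

Hank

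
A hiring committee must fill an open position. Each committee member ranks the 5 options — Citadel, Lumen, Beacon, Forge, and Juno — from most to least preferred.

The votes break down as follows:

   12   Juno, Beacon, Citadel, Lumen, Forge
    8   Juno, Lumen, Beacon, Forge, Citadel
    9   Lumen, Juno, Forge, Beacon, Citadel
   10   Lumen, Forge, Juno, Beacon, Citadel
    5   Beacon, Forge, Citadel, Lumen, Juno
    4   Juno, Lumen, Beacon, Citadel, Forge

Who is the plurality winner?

First-place vote totals:
  Citadel: 0
  Lumen: 19
  Beacon: 5
  Forge: 0
  Juno: 24
Juno has the most first-place votes.

Juno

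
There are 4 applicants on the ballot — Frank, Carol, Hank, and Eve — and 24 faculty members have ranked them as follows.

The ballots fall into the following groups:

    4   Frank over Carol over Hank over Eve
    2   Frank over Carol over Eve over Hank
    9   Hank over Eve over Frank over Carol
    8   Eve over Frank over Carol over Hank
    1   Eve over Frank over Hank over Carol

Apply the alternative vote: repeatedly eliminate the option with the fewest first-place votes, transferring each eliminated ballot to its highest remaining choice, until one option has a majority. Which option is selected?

Round 1: Hank 9, Eve 9, Frank 6, Carol 0. Carol has the fewest and is eliminated.
Round 2: Hank 9, Eve 9, Frank 6. Frank has the fewest and is eliminated.
Round 3: Hank 13, Eve 11. Hank has a majority.

Hank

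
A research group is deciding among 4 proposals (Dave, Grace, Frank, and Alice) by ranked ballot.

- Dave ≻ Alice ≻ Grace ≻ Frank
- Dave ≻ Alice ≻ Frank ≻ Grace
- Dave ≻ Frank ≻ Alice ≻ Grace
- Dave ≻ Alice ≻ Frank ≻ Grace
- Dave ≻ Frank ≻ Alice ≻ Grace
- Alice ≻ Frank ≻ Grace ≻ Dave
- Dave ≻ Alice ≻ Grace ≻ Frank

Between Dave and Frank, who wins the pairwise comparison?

Dave

Ballots ranking Dave above Frank: 6.
Ballots ranking Frank above Dave: 1.
Dave wins the head-to-head, 6–1.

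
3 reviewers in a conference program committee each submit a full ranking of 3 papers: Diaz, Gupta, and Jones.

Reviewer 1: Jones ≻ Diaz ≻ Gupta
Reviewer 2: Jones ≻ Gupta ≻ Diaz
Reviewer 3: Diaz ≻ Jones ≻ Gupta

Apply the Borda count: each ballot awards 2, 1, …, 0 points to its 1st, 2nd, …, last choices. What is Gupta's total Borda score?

Borda scores:
  Diaz: 1 + 0 + 2 = 3
  Gupta: 0 + 1 + 0 = 1
  Jones: 2 + 2 + 1 = 5

1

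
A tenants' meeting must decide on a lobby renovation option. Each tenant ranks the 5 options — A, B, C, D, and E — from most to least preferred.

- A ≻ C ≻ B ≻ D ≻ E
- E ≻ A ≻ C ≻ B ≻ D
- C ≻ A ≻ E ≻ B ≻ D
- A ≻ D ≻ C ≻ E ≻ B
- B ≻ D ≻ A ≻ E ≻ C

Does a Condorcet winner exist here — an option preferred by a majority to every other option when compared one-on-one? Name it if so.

A

Head-to-head results (5 voters total):
A vs B: A wins 4–1.
A vs C: A wins 4–1.
A vs D: A wins 4–1.
A vs E: A wins 4–1.
B vs C: C wins 4–1.
B vs D: B wins 4–1.
B vs E: E wins 3–2.
C vs D: C wins 3–2.
C vs E: C wins 3–2.
D vs E: D wins 3–2.
A beats each rival — B (4–1), C (4–1), D (4–1), E (4–1) — so A is the Condorcet winner.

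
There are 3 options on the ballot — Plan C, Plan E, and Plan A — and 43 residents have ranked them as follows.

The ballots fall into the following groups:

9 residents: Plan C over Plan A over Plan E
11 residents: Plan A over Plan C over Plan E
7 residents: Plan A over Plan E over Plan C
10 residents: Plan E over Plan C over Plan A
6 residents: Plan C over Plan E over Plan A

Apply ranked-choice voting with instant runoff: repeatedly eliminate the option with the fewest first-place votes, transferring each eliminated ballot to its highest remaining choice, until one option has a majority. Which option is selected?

Round 1: Plan A 18, Plan C 15, Plan E 10. Plan E has the fewest and is eliminated.
Round 2: Plan C 25, Plan A 18. Plan C has a majority.

Plan C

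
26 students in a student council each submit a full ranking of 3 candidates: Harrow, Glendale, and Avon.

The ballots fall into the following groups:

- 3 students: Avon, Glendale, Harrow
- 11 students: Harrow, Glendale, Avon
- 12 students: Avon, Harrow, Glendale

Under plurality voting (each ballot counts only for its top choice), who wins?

First-place vote totals:
  Harrow: 11
  Glendale: 0
  Avon: 15
Avon has the most first-place votes.

Avon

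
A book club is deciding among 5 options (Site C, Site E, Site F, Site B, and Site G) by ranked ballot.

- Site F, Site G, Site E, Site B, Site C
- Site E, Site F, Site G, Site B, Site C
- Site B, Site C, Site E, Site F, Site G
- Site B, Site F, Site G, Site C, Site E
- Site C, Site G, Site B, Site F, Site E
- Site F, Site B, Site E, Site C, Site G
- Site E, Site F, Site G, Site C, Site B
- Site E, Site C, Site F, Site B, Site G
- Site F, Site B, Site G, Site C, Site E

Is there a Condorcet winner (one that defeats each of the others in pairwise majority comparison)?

Head-to-head results (9 voters total):
Site C vs Site E: Site E wins 5–4.
Site C vs Site F: Site F wins 6–3.
Site C vs Site B: Site B wins 6–3.
Site C vs Site G: Site G wins 5–4.
Site E vs Site F: Site F wins 5–4.
Site E vs Site B: Site B wins 5–4.
Site E vs Site G: Site E wins 5–4.
Site F vs Site B: Site F wins 6–3.
Site F vs Site G: Site F wins 8–1.
Site B vs Site G: Site B wins 5–4.
Site F beats each rival — Site C (6–3), Site E (5–4), Site B (6–3), Site G (8–1) — so Site F is the Condorcet winner.

Yes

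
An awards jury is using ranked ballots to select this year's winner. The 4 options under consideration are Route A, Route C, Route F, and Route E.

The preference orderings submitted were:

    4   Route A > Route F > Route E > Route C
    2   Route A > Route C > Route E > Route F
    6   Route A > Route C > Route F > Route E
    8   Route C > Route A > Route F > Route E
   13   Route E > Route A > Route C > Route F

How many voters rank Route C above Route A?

Ballots ranking Route C above Route A: 8.
Ballots ranking Route A above Route C: 4+2+6+13 = 25.
So 8 of 33 voters prefer Route C to Route A.

8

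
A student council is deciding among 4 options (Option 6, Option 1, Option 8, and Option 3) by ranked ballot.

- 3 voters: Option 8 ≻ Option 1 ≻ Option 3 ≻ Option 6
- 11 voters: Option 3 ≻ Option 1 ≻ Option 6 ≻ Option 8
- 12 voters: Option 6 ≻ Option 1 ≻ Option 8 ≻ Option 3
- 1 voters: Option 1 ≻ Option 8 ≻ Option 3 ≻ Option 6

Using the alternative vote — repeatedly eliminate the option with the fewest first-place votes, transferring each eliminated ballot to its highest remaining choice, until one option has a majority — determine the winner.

Round 1: Option 6 12, Option 3 11, Option 8 3, Option 1 1. Option 1 has the fewest and is eliminated.
Round 2: Option 6 12, Option 3 11, Option 8 4. Option 8 has the fewest and is eliminated.
Round 3: Option 3 15, Option 6 12. Option 3 has a majority.

Option 3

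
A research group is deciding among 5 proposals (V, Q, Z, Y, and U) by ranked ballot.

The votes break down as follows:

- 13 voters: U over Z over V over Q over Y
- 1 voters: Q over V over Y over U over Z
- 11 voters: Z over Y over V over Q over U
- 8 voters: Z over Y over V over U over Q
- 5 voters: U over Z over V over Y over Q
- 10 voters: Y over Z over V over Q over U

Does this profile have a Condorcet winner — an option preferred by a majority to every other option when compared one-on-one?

Yes

Head-to-head results (48 voters total):
V vs Q: V wins 47–1.
V vs Z: Z wins 47–1.
V vs Y: Y wins 29–19.
V vs U: V wins 30–18.
Q vs Z: Z wins 47–1.
Q vs Y: Y wins 34–14.
Q vs U: U wins 26–22.
Z vs Y: Z wins 37–11.
Z vs U: Z wins 29–19.
Y vs U: Y wins 30–18.
Z beats each rival — V (47–1), Q (47–1), Y (37–11), U (29–19) — so Z is the Condorcet winner.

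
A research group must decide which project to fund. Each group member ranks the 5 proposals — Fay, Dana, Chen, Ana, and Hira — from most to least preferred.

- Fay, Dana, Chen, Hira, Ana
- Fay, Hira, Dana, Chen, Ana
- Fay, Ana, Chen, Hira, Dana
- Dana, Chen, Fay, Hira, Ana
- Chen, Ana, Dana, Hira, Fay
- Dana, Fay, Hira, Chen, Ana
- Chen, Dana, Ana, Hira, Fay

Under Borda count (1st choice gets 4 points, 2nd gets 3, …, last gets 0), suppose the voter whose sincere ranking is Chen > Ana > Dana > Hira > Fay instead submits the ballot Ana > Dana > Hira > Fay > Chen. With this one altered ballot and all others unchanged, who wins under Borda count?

Dana

Borda totals with the altered ballot: Fay 18, Dana 19, Chen 13, Ana 9, Hira 11.
The winner is unchanged: still Dana.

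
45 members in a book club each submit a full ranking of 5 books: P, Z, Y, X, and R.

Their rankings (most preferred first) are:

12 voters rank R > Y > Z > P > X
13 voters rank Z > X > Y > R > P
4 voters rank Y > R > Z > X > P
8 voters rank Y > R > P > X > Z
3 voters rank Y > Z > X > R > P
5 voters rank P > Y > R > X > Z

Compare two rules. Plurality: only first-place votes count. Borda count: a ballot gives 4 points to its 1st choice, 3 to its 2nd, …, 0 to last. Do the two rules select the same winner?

Plurality first-place counts: P 5, Z 13, Y 15, X 0, R 12 → Y.
Borda totals: P 48, Z 93, Y 137, X 62, R 110 → Y.
The two rules agree on Y.

Yes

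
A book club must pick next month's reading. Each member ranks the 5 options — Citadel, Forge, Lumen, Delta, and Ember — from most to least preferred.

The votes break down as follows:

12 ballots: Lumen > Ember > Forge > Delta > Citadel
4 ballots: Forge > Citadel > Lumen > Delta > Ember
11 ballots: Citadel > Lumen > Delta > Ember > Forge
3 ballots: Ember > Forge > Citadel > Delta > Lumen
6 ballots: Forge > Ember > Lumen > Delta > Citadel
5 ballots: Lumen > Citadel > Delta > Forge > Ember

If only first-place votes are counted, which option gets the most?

First-place vote totals:
  Citadel: 11
  Forge: 10
  Lumen: 17
  Delta: 0
  Ember: 3
Lumen has the most first-place votes.

Lumen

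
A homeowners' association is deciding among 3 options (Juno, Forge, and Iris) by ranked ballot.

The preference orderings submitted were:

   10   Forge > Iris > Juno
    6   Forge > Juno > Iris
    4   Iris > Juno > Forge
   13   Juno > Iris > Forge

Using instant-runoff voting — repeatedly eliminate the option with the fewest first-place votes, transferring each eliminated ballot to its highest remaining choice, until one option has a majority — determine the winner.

Juno

Round 1: Forge 16, Juno 13, Iris 4. Iris has the fewest and is eliminated.
Round 2: Juno 17, Forge 16. Juno has a majority.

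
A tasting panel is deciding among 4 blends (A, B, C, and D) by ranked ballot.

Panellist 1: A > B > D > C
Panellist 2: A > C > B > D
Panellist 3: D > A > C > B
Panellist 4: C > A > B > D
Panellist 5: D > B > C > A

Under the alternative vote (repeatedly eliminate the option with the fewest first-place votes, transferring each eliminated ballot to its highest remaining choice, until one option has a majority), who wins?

Round 1: A 2, D 2, C 1, B 0. B has the fewest and is eliminated.
Round 2: A 2, D 2, C 1. C has the fewest and is eliminated.
Round 3: A 3, D 2. A has a majority.

A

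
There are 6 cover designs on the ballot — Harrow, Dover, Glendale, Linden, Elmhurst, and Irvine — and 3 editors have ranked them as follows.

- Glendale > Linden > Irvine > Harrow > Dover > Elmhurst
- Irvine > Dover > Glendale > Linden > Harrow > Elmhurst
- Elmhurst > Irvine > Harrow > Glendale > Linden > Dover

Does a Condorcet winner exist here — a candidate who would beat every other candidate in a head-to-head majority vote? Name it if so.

Head-to-head results (3 voters total):
Harrow vs Dover: Harrow wins 2–1.
Harrow vs Glendale: Glendale wins 2–1.
Harrow vs Linden: Linden wins 2–1.
Harrow vs Elmhurst: Harrow wins 2–1.
Harrow vs Irvine: Irvine wins 3–0.
Dover vs Glendale: Glendale wins 2–1.
Dover vs Linden: Linden wins 2–1.
Dover vs Elmhurst: Dover wins 2–1.
Dover vs Irvine: Irvine wins 3–0.
Glendale vs Linden: Glendale wins 3–0.
Glendale vs Elmhurst: Glendale wins 2–1.
Glendale vs Irvine: Irvine wins 2–1.
Linden vs Elmhurst: Linden wins 2–1.
Linden vs Irvine: Irvine wins 2–1.
Elmhurst vs Irvine: Irvine wins 2–1.
Irvine beats each rival — Harrow (3–0), Dover (3–0), Glendale (2–1), Linden (2–1), Elmhurst (2–1) — so Irvine is the Condorcet winner.

Irvine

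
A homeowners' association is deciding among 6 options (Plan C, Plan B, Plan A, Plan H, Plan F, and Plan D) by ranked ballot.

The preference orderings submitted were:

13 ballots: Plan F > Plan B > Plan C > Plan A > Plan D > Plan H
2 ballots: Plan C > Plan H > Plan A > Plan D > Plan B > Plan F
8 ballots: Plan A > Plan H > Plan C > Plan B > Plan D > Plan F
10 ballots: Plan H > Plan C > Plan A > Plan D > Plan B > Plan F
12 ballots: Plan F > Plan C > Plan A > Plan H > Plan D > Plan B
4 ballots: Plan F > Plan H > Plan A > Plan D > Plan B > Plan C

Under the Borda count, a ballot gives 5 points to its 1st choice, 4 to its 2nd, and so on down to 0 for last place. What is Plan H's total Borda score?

Borda scores:
  Plan C: 13·3 + 2·5 + 8·3 + 10·4 + 12·4 + 4·0 = 161
  Plan B: 13·4 + 2·1 + 8·2 + 10·1 + 12·0 + 4·1 = 84
  Plan A: 13·2 + 2·3 + 8·5 + 10·3 + 12·3 + 4·3 = 150
  Plan H: 13·0 + 2·4 + 8·4 + 10·5 + 12·2 + 4·4 = 130
  Plan F: 13·5 + 2·0 + 8·0 + 10·0 + 12·5 + 4·5 = 145
  Plan D: 13·1 + 2·2 + 8·1 + 10·2 + 12·1 + 4·2 = 65

130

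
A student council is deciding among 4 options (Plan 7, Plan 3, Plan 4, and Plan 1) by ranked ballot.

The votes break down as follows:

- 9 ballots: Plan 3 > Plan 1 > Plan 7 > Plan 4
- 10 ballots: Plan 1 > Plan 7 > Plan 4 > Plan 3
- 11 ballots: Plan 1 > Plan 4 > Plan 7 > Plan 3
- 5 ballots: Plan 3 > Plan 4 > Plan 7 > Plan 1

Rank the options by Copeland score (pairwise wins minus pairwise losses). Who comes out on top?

Pairwise results:
  Plan 7 vs Plan 3: Plan 7 wins 21–14.
  Plan 7 vs Plan 4: Plan 7 wins 19–16.
  Plan 7 vs Plan 1: Plan 1 wins 30–5.
  Plan 3 vs Plan 4: Plan 4 wins 21–14.
  Plan 3 vs Plan 1: Plan 1 wins 21–14.
  Plan 4 vs Plan 1: Plan 1 wins 30–5.
Copeland scores (wins − losses):
  Plan 7: 2 − 1 = 1
  Plan 3: 0 − 3 = -3
  Plan 4: 1 − 2 = -1
  Plan 1: 3 − 0 = 3
Plan 1 has the best Copeland score.

Plan 1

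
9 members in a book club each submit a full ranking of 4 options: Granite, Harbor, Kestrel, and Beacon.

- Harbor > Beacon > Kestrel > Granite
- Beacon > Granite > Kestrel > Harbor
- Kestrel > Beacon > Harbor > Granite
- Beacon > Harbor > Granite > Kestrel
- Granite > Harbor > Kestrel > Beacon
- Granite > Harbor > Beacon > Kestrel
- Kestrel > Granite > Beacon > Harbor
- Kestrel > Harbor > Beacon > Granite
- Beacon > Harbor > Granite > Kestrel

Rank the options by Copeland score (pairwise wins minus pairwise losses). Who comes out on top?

Beacon

Pairwise results:
  Granite vs Harbor: Harbor wins 5–4.
  Granite vs Kestrel: Granite wins 5–4.
  Granite vs Beacon: Beacon wins 6–3.
  Harbor vs Kestrel: Harbor wins 5–4.
  Harbor vs Beacon: Beacon wins 5–4.
  Kestrel vs Beacon: Beacon wins 5–4.
Copeland scores (wins − losses):
  Granite: 1 − 2 = -1
  Harbor: 2 − 1 = 1
  Kestrel: 0 − 3 = -3
  Beacon: 3 − 0 = 3
Beacon has the best Copeland score.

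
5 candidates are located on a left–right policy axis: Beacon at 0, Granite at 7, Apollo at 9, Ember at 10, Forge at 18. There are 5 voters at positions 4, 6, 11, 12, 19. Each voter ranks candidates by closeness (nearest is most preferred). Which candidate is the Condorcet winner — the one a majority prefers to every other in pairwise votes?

With single-peaked preferences on a line, the Condorcet winner is the candidate closest to the median voter.
The median voter (position 11) is closest to Ember at 10.
Check: Ember vs Beacon — voters closer to Ember: 4 of 5.

Ember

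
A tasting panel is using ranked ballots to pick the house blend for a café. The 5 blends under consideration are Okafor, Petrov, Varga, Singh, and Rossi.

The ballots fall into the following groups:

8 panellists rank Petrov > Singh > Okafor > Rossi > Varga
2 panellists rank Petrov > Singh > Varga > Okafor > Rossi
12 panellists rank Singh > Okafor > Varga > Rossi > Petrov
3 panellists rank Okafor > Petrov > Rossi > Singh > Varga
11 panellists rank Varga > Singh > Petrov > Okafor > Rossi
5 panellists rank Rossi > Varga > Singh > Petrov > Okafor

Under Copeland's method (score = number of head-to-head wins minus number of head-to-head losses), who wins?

Singh

Pairwise results:
  Okafor vs Petrov: Petrov wins 26–15.
  Okafor vs Varga: Okafor wins 23–18.
  Okafor vs Singh: Singh wins 38–3.
  Okafor vs Rossi: Okafor wins 36–5.
  Petrov vs Varga: Varga wins 28–13.
  Petrov vs Singh: Singh wins 28–13.
  Petrov vs Rossi: Petrov wins 24–17.
  Varga vs Singh: Singh wins 25–16.
  Varga vs Rossi: Varga wins 25–16.
  Singh vs Rossi: Singh wins 33–8.
Copeland scores (wins − losses):
  Okafor: 2 − 2 = 0
  Petrov: 2 − 2 = 0
  Varga: 2 − 2 = 0
  Singh: 4 − 0 = 4
  Rossi: 0 − 4 = -4
Singh has the best Copeland score.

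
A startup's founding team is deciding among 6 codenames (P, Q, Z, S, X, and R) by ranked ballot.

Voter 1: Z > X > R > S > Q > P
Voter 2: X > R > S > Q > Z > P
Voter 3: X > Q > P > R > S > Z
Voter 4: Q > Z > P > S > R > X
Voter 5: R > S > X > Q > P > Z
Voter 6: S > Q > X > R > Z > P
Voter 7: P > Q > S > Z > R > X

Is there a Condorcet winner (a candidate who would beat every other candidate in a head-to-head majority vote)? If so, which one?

Head-to-head results (7 voters total):
P vs Q: Q wins 6–1.
P vs Z: Z wins 4–3.
P vs S: S wins 4–3.
P vs X: X wins 5–2.
P vs R: R wins 4–3.
Q vs Z: Q wins 6–1.
Q vs S: S wins 4–3.
Q vs X: X wins 4–3.
Q vs R: Q wins 4–3.
Z vs S: S wins 5–2.
Z vs X: X wins 4–3.
Z vs R: R wins 4–3.
S vs X: S wins 4–3.
S vs R: R wins 4–3.
X vs R: X wins 4–3.
No candidate beats all others: Q beats R beats S beats Q, a majority cycle.

None — there is no Condorcet winner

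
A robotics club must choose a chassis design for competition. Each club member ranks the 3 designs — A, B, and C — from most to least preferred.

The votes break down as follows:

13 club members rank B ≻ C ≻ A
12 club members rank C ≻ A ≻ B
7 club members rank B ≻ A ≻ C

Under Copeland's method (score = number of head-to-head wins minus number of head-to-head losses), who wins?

Pairwise results:
  A vs B: B wins 20–12.
  A vs C: C wins 25–7.
  B vs C: B wins 20–12.
Copeland scores (wins − losses):
  A: 0 − 2 = -2
  B: 2 − 0 = 2
  C: 1 − 1 = 0
B has the best Copeland score.

B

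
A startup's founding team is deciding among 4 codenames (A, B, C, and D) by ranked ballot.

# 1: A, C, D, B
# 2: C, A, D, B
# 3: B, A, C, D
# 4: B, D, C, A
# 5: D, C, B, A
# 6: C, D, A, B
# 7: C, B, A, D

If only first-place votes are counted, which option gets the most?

C

First-place vote totals:
  A: 1
  B: 2
  C: 3
  D: 1
C has the most first-place votes.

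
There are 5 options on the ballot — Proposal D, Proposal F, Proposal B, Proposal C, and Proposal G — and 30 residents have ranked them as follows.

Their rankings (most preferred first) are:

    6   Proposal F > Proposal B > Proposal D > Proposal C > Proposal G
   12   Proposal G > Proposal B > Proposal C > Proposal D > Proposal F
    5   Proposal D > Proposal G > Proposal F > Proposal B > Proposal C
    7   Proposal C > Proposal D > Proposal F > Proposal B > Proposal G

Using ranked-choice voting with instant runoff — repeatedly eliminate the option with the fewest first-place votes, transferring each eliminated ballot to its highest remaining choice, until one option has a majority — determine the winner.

Proposal G

Round 1: Proposal G 12, Proposal C 7, Proposal F 6, Proposal D 5, Proposal B 0. Proposal B has the fewest and is eliminated.
Round 2: Proposal G 12, Proposal C 7, Proposal F 6, Proposal D 5. Proposal D has the fewest and is eliminated.
Round 3: Proposal G 17, Proposal C 7, Proposal F 6. Proposal G has a majority.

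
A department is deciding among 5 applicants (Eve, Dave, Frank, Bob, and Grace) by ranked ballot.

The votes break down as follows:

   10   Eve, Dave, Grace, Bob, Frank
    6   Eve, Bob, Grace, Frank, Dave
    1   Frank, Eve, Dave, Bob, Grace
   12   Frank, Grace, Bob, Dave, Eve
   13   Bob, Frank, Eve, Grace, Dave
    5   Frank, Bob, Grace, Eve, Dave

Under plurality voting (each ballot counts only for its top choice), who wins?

First-place vote totals:
  Eve: 16
  Dave: 0
  Frank: 18
  Bob: 13
  Grace: 0
Frank has the most first-place votes.

Frank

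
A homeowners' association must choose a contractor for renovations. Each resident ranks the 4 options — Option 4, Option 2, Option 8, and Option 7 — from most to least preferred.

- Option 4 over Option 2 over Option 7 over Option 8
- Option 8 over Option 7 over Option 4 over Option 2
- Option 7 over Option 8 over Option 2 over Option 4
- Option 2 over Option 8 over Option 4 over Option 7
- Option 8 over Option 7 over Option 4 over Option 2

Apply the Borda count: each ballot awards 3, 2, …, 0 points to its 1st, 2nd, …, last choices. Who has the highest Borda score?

Option 8

Borda scores:
  Option 4: 3 + 1 + 0 + 1 + 1 = 6
  Option 2: 2 + 0 + 1 + 3 + 0 = 6
  Option 8: 0 + 3 + 2 + 2 + 3 = 10
  Option 7: 1 + 2 + 3 + 0 + 2 = 8
Option 8 has the highest total.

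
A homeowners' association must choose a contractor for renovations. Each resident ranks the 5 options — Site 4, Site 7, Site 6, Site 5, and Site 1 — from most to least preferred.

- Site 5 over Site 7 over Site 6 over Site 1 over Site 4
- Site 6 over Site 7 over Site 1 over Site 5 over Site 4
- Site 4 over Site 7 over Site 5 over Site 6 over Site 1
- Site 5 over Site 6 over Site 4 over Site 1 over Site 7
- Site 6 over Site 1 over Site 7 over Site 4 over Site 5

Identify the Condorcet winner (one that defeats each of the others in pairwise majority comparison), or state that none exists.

There is no Condorcet winner

Head-to-head results (5 voters total):
Site 4 vs Site 7: Site 7 wins 3–2.
Site 4 vs Site 6: Site 6 wins 4–1.
Site 4 vs Site 5: Site 5 wins 3–2.
Site 4 vs Site 1: Site 1 wins 3–2.
Site 7 vs Site 6: Site 6 wins 3–2.
Site 7 vs Site 5: Site 7 wins 3–2.
Site 7 vs Site 1: Site 7 wins 3–2.
Site 6 vs Site 5: Site 5 wins 3–2.
Site 6 vs Site 1: Site 6 wins 5–0.
Site 5 vs Site 1: Site 5 wins 3–2.
No candidate beats all others: Site 7 beats Site 5 beats Site 6 beats Site 7, a majority cycle.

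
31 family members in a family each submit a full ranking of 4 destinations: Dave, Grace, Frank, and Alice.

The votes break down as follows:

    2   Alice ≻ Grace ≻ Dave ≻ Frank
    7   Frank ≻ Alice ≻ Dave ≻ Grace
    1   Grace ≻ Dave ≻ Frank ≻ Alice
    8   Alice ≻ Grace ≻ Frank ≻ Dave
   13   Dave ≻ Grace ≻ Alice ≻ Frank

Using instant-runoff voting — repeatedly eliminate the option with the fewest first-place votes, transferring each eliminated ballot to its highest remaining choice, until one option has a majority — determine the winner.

Round 1: Dave 13, Alice 10, Frank 7, Grace 1. Grace has the fewest and is eliminated.
Round 2: Dave 14, Alice 10, Frank 7. Frank has the fewest and is eliminated.
Round 3: Alice 17, Dave 14. Alice has a majority.

Alice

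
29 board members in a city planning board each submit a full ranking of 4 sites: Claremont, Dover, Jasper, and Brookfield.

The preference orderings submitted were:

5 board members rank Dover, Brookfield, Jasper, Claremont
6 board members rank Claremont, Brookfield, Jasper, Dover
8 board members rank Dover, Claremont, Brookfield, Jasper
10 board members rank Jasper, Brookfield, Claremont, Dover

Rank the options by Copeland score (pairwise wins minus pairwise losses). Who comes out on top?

Brookfield

Pairwise results:
  Claremont vs Dover: Claremont wins 16–13.
  Claremont vs Jasper: Jasper wins 15–14.
  Claremont vs Brookfield: Brookfield wins 15–14.
  Dover vs Jasper: Jasper wins 16–13.
  Dover vs Brookfield: Brookfield wins 16–13.
  Jasper vs Brookfield: Brookfield wins 19–10.
Copeland scores (wins − losses):
  Claremont: 1 − 2 = -1
  Dover: 0 − 3 = -3
  Jasper: 2 − 1 = 1
  Brookfield: 3 − 0 = 3
Brookfield has the best Copeland score.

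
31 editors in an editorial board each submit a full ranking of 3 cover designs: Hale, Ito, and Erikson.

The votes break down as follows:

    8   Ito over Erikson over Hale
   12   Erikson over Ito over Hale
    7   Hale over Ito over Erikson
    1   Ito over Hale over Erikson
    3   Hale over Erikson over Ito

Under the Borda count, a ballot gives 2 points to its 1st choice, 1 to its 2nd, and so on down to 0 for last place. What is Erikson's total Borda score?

35

Borda scores:
  Hale: 8·0 + 12·0 + 7·2 + 1 + 3·2 = 21
  Ito: 8·2 + 12·1 + 7·1 + 2 + 3·0 = 37
  Erikson: 8·1 + 12·2 + 7·0 + 0 + 3·1 = 35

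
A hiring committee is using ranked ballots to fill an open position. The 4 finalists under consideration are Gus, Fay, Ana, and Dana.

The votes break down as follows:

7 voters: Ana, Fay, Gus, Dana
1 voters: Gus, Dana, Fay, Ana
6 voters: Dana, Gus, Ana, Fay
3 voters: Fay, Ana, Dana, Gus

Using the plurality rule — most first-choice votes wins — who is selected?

Ana

First-place vote totals:
  Gus: 1
  Fay: 3
  Ana: 7
  Dana: 6
Ana has the most first-place votes.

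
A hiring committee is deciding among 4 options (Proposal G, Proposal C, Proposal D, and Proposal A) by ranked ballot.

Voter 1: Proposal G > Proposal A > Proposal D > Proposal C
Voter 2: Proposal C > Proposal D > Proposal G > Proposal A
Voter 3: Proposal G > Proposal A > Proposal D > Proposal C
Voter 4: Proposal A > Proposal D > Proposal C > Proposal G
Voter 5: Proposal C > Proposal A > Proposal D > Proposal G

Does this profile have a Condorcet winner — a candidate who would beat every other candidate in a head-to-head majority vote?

No

Head-to-head results (5 voters total):
Proposal G vs Proposal C: Proposal C wins 3–2.
Proposal G vs Proposal D: Proposal D wins 3–2.
Proposal G vs Proposal A: Proposal G wins 3–2.
Proposal C vs Proposal D: Proposal D wins 3–2.
Proposal C vs Proposal A: Proposal A wins 3–2.
Proposal D vs Proposal A: Proposal A wins 4–1.
No candidate beats all others: Proposal G beats Proposal A beats Proposal C beats Proposal G, a majority cycle.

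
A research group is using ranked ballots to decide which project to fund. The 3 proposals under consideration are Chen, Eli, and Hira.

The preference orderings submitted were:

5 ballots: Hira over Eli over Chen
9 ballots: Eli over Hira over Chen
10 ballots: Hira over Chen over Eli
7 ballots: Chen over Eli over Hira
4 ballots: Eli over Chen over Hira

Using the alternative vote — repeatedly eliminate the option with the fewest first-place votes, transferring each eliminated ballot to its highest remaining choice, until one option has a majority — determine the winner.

Round 1: Hira 15, Eli 13, Chen 7. Chen has the fewest and is eliminated.
Round 2: Eli 20, Hira 15. Eli has a majority.

Eli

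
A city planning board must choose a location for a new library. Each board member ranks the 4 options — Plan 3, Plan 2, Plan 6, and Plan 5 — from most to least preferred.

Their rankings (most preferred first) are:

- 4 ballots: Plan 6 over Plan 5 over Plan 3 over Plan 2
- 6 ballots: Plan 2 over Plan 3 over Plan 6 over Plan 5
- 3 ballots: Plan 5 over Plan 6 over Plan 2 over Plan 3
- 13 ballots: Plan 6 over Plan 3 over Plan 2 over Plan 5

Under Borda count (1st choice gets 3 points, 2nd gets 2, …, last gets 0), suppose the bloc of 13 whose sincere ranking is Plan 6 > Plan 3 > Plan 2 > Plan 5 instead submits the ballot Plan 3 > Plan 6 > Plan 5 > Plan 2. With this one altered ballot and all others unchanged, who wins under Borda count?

Borda totals with the altered ballot: Plan 3 55, Plan 2 21, Plan 6 50, Plan 5 30.
The switch changes the winner from Plan 6 to Plan 3.

Plan 3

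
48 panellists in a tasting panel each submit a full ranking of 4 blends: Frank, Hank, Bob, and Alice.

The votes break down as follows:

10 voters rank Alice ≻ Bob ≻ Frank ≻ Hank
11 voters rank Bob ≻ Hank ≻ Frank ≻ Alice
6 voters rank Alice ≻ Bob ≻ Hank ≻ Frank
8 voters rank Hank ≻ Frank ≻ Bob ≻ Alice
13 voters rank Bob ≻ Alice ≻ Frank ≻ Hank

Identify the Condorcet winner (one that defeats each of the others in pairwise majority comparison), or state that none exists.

Bob

Head-to-head results (48 voters total):
Frank vs Hank: Hank wins 25–23.
Frank vs Bob: Bob wins 40–8.
Frank vs Alice: Alice wins 29–19.
Hank vs Bob: Bob wins 40–8.
Hank vs Alice: Alice wins 29–19.
Bob vs Alice: Bob wins 32–16.
Bob beats each rival — Frank (40–8), Hank (40–8), Alice (32–16) — so Bob is the Condorcet winner.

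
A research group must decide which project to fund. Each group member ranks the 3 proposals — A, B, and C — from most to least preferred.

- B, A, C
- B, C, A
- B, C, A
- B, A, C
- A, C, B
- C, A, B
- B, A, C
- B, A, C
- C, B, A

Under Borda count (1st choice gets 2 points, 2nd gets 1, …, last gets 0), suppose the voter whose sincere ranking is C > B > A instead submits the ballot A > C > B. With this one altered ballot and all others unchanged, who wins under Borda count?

Borda totals with the altered ballot: A 9, B 12, C 6.
The winner is unchanged: still B.

B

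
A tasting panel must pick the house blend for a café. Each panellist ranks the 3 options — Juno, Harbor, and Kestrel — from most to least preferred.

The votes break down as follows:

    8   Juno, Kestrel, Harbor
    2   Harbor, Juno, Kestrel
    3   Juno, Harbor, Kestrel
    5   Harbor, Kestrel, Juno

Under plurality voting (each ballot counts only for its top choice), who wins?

First-place vote totals:
  Juno: 11
  Harbor: 7
  Kestrel: 0
Juno has the most first-place votes.

Juno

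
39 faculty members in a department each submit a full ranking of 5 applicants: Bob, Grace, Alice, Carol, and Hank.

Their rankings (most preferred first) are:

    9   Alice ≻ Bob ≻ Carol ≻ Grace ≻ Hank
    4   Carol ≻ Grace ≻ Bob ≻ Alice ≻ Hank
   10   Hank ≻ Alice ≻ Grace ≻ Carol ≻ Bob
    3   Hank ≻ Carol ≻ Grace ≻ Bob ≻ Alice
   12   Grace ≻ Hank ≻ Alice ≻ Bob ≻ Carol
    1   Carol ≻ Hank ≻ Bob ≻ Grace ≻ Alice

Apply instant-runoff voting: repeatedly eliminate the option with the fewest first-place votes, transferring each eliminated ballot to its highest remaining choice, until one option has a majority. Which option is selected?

Round 1: Hank 13, Grace 12, Alice 9, Carol 5, Bob 0. Bob has the fewest and is eliminated.
Round 2: Hank 13, Grace 12, Alice 9, Carol 5. Carol has the fewest and is eliminated.
Round 3: Grace 16, Hank 14, Alice 9. Alice has the fewest and is eliminated.
Round 4: Grace 25, Hank 14. Grace has a majority.

Grace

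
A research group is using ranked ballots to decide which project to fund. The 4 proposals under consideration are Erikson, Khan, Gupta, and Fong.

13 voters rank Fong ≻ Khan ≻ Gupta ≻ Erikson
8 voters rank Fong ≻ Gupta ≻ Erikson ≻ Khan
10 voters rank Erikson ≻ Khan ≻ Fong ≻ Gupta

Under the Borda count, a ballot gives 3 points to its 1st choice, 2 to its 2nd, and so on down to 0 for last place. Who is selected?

Fong

Borda scores:
  Erikson: 13·0 + 8·1 + 10·3 = 38
  Khan: 13·2 + 8·0 + 10·2 = 46
  Gupta: 13·1 + 8·2 + 10·0 = 29
  Fong: 13·3 + 8·3 + 10·1 = 73
Fong has the highest total.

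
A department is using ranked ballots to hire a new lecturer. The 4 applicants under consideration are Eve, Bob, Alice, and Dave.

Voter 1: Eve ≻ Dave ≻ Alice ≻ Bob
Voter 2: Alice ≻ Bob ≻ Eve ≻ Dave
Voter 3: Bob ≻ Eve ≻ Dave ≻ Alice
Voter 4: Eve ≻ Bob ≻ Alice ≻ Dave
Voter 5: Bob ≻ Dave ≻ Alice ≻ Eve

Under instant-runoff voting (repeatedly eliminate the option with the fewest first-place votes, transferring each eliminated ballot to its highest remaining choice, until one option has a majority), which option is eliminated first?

Round 1: Eve 2, Bob 2, Alice 1, Dave 0. Dave has the fewest and is eliminated.
Round 2: Eve 2, Bob 2, Alice 1. Alice has the fewest and is eliminated.
Round 3: Bob 3, Eve 2. Bob has a majority.

Dave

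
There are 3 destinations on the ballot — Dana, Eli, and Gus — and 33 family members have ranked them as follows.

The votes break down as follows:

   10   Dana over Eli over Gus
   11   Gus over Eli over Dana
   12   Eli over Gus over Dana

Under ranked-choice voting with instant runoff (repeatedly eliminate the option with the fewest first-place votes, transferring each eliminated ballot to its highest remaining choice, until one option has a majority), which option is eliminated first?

Dana

Round 1: Eli 12, Gus 11, Dana 10. Dana has the fewest and is eliminated.
Round 2: Eli 22, Gus 11. Eli has a majority.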